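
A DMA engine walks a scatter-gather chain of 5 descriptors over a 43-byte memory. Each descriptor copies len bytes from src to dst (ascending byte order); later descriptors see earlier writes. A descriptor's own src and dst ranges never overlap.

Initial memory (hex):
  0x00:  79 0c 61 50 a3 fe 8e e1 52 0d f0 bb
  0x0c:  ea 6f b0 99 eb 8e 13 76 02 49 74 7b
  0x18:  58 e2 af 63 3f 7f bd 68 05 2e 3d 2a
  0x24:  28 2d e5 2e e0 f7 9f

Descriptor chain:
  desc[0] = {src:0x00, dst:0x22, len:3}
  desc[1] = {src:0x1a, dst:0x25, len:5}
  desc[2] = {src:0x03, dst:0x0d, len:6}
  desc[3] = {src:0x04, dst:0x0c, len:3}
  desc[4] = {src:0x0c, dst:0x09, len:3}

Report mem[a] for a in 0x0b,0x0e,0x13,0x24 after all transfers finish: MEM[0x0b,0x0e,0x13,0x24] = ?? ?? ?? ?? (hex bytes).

D0: mem[0x22..0x24] <- [79 0c 61]
D1: mem[0x25..0x29] <- [af 63 3f 7f bd]
D2: mem[0x0d..0x12] <- [50 a3 fe 8e e1 52]
D3: mem[0x0c..0x0e] <- [a3 fe 8e]
D4: mem[0x09..0x0b] <- [a3 fe 8e]
query mem[0x0b]=0x8e, mem[0x0e]=0x8e, mem[0x13]=0x76, mem[0x24]=0x61

MEM[0x0b,0x0e,0x13,0x24] = 8e 8e 76 61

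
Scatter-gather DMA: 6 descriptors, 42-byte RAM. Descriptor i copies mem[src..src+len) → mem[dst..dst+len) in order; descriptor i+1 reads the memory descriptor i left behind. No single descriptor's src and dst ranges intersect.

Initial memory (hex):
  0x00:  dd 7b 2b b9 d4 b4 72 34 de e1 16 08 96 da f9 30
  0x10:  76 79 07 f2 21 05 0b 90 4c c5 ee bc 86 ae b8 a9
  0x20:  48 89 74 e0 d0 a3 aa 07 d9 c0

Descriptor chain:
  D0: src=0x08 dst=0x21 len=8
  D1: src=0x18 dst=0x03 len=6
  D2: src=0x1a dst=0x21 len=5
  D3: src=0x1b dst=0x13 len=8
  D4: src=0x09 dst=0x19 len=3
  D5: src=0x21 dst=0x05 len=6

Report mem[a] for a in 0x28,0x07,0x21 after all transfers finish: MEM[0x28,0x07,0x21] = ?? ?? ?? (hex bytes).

D0: mem[0x21..0x28] <- [de e1 16 08 96 da f9 30]
D1: mem[0x03..0x08] <- [4c c5 ee bc 86 ae]
D2: mem[0x21..0x25] <- [ee bc 86 ae b8]
D3: mem[0x13..0x1a] <- [bc 86 ae b8 a9 48 ee bc]
D4: mem[0x19..0x1b] <- [e1 16 08]
D5: mem[0x05..0x0a] <- [ee bc 86 ae b8 da]
query mem[0x28]=0x30, mem[0x07]=0x86, mem[0x21]=0xee

MEM[0x28,0x07,0x21] = 30 86 ee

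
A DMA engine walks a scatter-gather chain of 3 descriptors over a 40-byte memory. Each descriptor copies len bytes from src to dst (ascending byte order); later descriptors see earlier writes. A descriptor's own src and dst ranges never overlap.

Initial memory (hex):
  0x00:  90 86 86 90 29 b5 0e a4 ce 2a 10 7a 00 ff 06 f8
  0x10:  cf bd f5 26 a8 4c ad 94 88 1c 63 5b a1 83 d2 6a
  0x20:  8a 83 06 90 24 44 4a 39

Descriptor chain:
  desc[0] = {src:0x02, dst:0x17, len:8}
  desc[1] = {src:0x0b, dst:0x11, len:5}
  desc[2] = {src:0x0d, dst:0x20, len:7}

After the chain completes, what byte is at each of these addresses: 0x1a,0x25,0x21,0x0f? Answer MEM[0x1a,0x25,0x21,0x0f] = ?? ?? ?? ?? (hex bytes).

MEM[0x1a,0x25,0x21,0x0f] = b5 00 06 f8

#0 dst[0x17+8] := {0x86,0x90,0x29,0xb5,0x0e,0xa4,0xce,0x2a}
#1 dst[0x11+5] := {0x7a,0x00,0xff,0x06,0xf8}
#2 dst[0x20+7] := {0xff,0x06,0xf8,0xcf,0x7a,0x00,0xff}
query mem[0x1a]=0xb5, mem[0x25]=0x00, mem[0x21]=0x06, mem[0x0f]=0xf8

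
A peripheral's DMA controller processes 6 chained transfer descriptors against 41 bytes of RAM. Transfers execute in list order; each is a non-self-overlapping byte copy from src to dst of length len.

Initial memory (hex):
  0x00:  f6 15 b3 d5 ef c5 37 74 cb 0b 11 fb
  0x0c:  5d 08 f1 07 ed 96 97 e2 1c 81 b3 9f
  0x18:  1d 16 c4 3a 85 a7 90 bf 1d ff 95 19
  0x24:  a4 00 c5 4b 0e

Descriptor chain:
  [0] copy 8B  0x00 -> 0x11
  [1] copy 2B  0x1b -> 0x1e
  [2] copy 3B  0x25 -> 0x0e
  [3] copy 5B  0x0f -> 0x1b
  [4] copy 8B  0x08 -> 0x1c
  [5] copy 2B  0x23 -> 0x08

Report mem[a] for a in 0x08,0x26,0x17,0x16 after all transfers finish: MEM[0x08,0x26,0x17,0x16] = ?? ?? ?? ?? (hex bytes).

MEM[0x08,0x26,0x17,0x16] = c5 c5 37 c5

#0 dst[0x11+8] := {0xf6,0x15,0xb3,0xd5,0xef,0xc5,0x37,0x74}
#1 dst[0x1e+2] := {0x3a,0x85}
#2 dst[0x0e+3] := {0x00,0xc5,0x4b}
#3 dst[0x1b+5] := {0xc5,0x4b,0xf6,0x15,0xb3}
#4 dst[0x1c+8] := {0xcb,0x0b,0x11,0xfb,0x5d,0x08,0x00,0xc5}
#5 dst[0x08+2] := {0xc5,0xa4}
query mem[0x08]=0xc5, mem[0x26]=0xc5, mem[0x17]=0x37, mem[0x16]=0xc5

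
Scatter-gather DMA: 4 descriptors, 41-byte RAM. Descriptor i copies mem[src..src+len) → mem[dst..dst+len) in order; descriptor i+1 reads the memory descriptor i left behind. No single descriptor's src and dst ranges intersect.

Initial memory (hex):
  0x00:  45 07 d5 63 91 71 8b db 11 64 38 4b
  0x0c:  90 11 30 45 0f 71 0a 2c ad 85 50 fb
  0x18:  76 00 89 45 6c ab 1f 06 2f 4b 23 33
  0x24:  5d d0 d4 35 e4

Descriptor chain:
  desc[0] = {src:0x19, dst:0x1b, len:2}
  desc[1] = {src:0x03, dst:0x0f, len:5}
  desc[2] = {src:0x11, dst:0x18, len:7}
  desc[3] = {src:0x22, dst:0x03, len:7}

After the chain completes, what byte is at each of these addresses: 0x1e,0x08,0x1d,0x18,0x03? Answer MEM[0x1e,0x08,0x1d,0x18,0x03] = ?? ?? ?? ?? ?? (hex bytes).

D0: mem[0x1b..0x1c] <- [00 89]
D1: mem[0x0f..0x13] <- [63 91 71 8b db]
D2: mem[0x18..0x1e] <- [71 8b db ad 85 50 fb]
D3: mem[0x03..0x09] <- [23 33 5d d0 d4 35 e4]
query mem[0x1e]=0xfb, mem[0x08]=0x35, mem[0x1d]=0x50, mem[0x18]=0x71, mem[0x03]=0x23

MEM[0x1e,0x08,0x1d,0x18,0x03] = fb 35 50 71 23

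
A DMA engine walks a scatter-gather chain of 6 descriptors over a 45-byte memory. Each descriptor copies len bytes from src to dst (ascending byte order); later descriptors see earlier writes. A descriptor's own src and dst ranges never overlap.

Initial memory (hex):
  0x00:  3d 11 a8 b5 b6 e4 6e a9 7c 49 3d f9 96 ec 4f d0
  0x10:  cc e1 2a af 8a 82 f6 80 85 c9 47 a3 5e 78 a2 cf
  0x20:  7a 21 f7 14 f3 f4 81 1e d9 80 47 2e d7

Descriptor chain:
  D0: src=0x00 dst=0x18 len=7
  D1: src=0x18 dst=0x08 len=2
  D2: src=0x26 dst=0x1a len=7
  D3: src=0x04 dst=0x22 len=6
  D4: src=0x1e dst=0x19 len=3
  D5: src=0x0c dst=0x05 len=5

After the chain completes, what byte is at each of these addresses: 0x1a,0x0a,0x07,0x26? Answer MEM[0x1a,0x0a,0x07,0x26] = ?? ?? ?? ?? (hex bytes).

MEM[0x1a,0x0a,0x07,0x26] = 2e 3d 4f 3d

D0: mem[0x18..0x1e] <- [3d 11 a8 b5 b6 e4 6e]
D1: mem[0x08..0x09] <- [3d 11]
D2: mem[0x1a..0x20] <- [81 1e d9 80 47 2e d7]
D3: mem[0x22..0x27] <- [b6 e4 6e a9 3d 11]
D4: mem[0x19..0x1b] <- [47 2e d7]
D5: mem[0x05..0x09] <- [96 ec 4f d0 cc]
query mem[0x1a]=0x2e, mem[0x0a]=0x3d, mem[0x07]=0x4f, mem[0x26]=0x3d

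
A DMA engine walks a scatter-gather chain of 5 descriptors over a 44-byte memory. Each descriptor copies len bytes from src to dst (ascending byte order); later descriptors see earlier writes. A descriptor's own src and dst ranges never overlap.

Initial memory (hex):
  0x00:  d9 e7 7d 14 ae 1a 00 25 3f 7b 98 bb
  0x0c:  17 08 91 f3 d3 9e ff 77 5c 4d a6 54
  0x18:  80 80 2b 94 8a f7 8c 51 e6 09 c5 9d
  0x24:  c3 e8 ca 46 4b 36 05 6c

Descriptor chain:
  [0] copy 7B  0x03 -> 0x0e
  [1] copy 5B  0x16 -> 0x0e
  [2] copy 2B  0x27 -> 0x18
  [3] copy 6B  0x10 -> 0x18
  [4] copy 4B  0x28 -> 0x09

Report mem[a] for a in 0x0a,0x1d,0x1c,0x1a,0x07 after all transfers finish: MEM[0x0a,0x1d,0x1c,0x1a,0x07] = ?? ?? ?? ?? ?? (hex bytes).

#0 dst[0x0e+7] := {0x14,0xae,0x1a,0x00,0x25,0x3f,0x7b}
#1 dst[0x0e+5] := {0xa6,0x54,0x80,0x80,0x2b}
#2 dst[0x18+2] := {0x46,0x4b}
#3 dst[0x18+6] := {0x80,0x80,0x2b,0x3f,0x7b,0x4d}
#4 dst[0x09+4] := {0x4b,0x36,0x05,0x6c}
query mem[0x0a]=0x36, mem[0x1d]=0x4d, mem[0x1c]=0x7b, mem[0x1a]=0x2b, mem[0x07]=0x25

MEM[0x0a,0x1d,0x1c,0x1a,0x07] = 36 4d 7b 2b 25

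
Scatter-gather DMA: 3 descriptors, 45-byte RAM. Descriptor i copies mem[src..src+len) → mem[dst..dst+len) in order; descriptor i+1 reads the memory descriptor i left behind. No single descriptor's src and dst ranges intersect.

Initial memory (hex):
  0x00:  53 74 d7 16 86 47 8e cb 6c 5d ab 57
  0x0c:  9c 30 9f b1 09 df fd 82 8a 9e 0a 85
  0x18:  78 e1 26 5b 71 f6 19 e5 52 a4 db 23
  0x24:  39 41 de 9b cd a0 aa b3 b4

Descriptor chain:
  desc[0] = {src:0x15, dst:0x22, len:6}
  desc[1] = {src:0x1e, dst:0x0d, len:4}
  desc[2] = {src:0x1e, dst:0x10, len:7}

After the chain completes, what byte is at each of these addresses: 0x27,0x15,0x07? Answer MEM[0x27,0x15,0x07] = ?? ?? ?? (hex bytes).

MEM[0x27,0x15,0x07] = 26 0a cb

D0: mem[0x22..0x27] <- [9e 0a 85 78 e1 26]
D1: mem[0x0d..0x10] <- [19 e5 52 a4]
D2: mem[0x10..0x16] <- [19 e5 52 a4 9e 0a 85]
query mem[0x27]=0x26, mem[0x15]=0x0a, mem[0x07]=0xcb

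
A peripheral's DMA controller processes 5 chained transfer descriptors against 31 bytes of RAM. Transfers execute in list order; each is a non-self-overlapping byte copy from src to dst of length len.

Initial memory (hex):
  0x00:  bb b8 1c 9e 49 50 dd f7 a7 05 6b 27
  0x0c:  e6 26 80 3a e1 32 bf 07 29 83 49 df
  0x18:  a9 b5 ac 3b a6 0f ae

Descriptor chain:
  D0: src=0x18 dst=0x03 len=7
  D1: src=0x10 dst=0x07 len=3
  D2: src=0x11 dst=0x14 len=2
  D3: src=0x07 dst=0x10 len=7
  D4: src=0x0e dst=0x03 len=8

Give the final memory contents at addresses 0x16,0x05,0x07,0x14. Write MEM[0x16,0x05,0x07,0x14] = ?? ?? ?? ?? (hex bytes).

D0: mem[0x03..0x09] <- [a9 b5 ac 3b a6 0f ae]
D1: mem[0x07..0x09] <- [e1 32 bf]
D2: mem[0x14..0x15] <- [32 bf]
D3: mem[0x10..0x16] <- [e1 32 bf 6b 27 e6 26]
D4: mem[0x03..0x0a] <- [80 3a e1 32 bf 6b 27 e6]
query mem[0x16]=0x26, mem[0x05]=0xe1, mem[0x07]=0xbf, mem[0x14]=0x27

MEM[0x16,0x05,0x07,0x14] = 26 e1 bf 27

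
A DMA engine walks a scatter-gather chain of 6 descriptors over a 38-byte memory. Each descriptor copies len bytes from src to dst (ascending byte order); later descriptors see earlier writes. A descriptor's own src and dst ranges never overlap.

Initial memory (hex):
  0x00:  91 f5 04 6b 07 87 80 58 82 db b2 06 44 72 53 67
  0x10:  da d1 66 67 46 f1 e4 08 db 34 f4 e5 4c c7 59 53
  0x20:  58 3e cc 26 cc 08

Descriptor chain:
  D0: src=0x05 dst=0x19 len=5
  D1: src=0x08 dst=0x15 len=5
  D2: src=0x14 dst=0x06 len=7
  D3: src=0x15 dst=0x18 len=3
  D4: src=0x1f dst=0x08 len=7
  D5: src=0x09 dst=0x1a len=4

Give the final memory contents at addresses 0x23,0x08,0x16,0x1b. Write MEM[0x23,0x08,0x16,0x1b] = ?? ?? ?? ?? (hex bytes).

#0 dst[0x19+5] := {0x87,0x80,0x58,0x82,0xdb}
#1 dst[0x15+5] := {0x82,0xdb,0xb2,0x06,0x44}
#2 dst[0x06+7] := {0x46,0x82,0xdb,0xb2,0x06,0x44,0x80}
#3 dst[0x18+3] := {0x82,0xdb,0xb2}
#4 dst[0x08+7] := {0x53,0x58,0x3e,0xcc,0x26,0xcc,0x08}
#5 dst[0x1a+4] := {0x58,0x3e,0xcc,0x26}
query mem[0x23]=0x26, mem[0x08]=0x53, mem[0x16]=0xdb, mem[0x1b]=0x3e

MEM[0x23,0x08,0x16,0x1b] = 26 53 db 3e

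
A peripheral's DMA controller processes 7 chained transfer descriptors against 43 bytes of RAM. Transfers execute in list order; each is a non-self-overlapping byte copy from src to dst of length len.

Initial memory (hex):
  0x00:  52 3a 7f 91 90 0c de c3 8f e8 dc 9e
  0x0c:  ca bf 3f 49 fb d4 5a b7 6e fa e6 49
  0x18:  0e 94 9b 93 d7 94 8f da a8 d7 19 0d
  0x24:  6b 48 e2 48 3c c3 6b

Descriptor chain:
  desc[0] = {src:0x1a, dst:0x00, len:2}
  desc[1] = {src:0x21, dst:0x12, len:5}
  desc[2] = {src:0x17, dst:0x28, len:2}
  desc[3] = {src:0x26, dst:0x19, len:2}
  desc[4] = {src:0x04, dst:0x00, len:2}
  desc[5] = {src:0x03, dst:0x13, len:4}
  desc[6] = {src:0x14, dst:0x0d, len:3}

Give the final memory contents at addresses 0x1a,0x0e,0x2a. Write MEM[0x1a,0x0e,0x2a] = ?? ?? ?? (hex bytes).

D0: mem[0x00..0x01] <- [9b 93]
D1: mem[0x12..0x16] <- [d7 19 0d 6b 48]
D2: mem[0x28..0x29] <- [49 0e]
D3: mem[0x19..0x1a] <- [e2 48]
D4: mem[0x00..0x01] <- [90 0c]
D5: mem[0x13..0x16] <- [91 90 0c de]
D6: mem[0x0d..0x0f] <- [90 0c de]
query mem[0x1a]=0x48, mem[0x0e]=0x0c, mem[0x2a]=0x6b

MEM[0x1a,0x0e,0x2a] = 48 0c 6b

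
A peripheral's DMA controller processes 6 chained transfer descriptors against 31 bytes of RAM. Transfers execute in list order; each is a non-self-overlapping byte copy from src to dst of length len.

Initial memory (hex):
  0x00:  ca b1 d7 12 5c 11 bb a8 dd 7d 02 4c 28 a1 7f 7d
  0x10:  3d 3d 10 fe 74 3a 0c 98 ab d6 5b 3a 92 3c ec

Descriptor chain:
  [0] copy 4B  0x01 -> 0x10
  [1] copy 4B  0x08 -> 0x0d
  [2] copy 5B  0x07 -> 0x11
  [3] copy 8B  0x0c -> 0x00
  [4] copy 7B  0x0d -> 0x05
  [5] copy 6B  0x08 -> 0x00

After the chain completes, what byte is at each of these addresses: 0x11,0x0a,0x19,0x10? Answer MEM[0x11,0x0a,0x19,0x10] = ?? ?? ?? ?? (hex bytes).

#0 dst[0x10+4] := {0xb1,0xd7,0x12,0x5c}
#1 dst[0x0d+4] := {0xdd,0x7d,0x02,0x4c}
#2 dst[0x11+5] := {0xa8,0xdd,0x7d,0x02,0x4c}
#3 dst[0x00+8] := {0x28,0xdd,0x7d,0x02,0x4c,0xa8,0xdd,0x7d}
#4 dst[0x05+7] := {0xdd,0x7d,0x02,0x4c,0xa8,0xdd,0x7d}
#5 dst[0x00+6] := {0x4c,0xa8,0xdd,0x7d,0x28,0xdd}
query mem[0x11]=0xa8, mem[0x0a]=0xdd, mem[0x19]=0xd6, mem[0x10]=0x4c

MEM[0x11,0x0a,0x19,0x10] = a8 dd d6 4c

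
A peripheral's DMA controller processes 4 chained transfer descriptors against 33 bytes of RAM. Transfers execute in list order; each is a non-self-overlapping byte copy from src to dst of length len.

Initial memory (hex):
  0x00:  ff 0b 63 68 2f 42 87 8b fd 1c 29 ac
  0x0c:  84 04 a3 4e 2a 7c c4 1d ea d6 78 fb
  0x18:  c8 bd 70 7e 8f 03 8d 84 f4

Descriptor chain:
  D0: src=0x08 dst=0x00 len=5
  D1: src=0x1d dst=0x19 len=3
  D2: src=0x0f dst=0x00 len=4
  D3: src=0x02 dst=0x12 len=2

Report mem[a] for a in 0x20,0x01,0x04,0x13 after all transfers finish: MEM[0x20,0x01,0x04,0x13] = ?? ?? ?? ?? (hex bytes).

MEM[0x20,0x01,0x04,0x13] = f4 2a 84 c4

  after D0: wrote 5B at 0x00 = fd1c29ac84
  after D1: wrote 3B at 0x19 = 038d84
  after D2: wrote 4B at 0x00 = 4e2a7cc4
  after D3: wrote 2B at 0x12 = 7cc4
query mem[0x20]=0xf4, mem[0x01]=0x2a, mem[0x04]=0x84, mem[0x13]=0xc4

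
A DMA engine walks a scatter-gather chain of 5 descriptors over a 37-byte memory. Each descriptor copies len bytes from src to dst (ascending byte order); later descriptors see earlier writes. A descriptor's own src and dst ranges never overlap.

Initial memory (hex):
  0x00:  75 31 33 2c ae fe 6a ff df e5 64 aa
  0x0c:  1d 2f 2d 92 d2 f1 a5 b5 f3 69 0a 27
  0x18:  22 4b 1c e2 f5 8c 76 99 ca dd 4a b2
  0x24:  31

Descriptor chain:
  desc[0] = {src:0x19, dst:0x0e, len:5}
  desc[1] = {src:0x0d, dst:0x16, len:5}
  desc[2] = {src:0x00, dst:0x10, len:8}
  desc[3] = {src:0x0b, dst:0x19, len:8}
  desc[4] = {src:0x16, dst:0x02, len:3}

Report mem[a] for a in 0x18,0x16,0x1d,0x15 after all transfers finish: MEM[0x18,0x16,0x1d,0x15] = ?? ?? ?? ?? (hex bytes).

MEM[0x18,0x16,0x1d,0x15] = 1c 6a 1c fe

  after D0: wrote 5B at 0x0e = 4b1ce2f58c
  after D1: wrote 5B at 0x16 = 2f4b1ce2f5
  after D2: wrote 8B at 0x10 = 7531332caefe6aff
  after D3: wrote 8B at 0x19 = aa1d2f4b1c753133
  after D4: wrote 3B at 0x02 = 6aff1c
query mem[0x18]=0x1c, mem[0x16]=0x6a, mem[0x1d]=0x1c, mem[0x15]=0xfe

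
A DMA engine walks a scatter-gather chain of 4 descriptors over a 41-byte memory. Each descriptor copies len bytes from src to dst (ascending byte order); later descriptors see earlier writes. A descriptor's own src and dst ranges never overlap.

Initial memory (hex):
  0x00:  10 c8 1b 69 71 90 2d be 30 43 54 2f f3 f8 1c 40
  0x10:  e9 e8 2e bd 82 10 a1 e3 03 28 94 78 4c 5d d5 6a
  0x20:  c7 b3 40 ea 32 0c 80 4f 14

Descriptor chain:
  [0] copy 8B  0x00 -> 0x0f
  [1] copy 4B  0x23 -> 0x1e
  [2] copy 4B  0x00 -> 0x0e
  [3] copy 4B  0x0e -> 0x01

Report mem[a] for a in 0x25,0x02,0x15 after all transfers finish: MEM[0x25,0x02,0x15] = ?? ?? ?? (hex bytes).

MEM[0x25,0x02,0x15] = 0c c8 2d

[0] 0x00->0x0f len=8 : 10 c8 1b 69 71 90 2d be
[1] 0x23->0x1e len=4 : ea 32 0c 80
[2] 0x00->0x0e len=4 : 10 c8 1b 69
[3] 0x0e->0x01 len=4 : 10 c8 1b 69
query mem[0x25]=0x0c, mem[0x02]=0xc8, mem[0x15]=0x2d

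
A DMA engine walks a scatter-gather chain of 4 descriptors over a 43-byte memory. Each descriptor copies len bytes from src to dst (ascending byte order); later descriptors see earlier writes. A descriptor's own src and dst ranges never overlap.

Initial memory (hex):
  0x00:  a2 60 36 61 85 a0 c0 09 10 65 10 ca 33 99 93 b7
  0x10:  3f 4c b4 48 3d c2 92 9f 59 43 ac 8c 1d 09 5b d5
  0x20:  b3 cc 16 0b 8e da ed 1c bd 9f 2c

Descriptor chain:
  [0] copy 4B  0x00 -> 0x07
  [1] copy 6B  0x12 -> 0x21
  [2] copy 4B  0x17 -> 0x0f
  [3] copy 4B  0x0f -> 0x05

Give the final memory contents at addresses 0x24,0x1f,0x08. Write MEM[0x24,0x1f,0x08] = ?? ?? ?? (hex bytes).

MEM[0x24,0x1f,0x08] = c2 d5 ac

[0] 0x00->0x07 len=4 : a2 60 36 61
[1] 0x12->0x21 len=6 : b4 48 3d c2 92 9f
[2] 0x17->0x0f len=4 : 9f 59 43 ac
[3] 0x0f->0x05 len=4 : 9f 59 43 ac
query mem[0x24]=0xc2, mem[0x1f]=0xd5, mem[0x08]=0xac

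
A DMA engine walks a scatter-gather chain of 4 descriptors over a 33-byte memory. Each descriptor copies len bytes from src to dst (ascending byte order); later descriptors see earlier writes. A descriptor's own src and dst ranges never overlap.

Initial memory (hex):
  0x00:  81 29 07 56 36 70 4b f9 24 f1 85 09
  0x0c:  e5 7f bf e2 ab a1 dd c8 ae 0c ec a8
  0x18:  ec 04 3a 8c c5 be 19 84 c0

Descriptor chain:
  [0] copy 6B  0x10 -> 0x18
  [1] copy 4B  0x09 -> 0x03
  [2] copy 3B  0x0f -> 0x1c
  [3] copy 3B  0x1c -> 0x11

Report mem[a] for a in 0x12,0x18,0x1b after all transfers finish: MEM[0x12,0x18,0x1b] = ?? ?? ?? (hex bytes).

#0 dst[0x18+6] := {0xab,0xa1,0xdd,0xc8,0xae,0x0c}
#1 dst[0x03+4] := {0xf1,0x85,0x09,0xe5}
#2 dst[0x1c+3] := {0xe2,0xab,0xa1}
#3 dst[0x11+3] := {0xe2,0xab,0xa1}
query mem[0x12]=0xab, mem[0x18]=0xab, mem[0x1b]=0xc8

MEM[0x12,0x18,0x1b] = ab ab c8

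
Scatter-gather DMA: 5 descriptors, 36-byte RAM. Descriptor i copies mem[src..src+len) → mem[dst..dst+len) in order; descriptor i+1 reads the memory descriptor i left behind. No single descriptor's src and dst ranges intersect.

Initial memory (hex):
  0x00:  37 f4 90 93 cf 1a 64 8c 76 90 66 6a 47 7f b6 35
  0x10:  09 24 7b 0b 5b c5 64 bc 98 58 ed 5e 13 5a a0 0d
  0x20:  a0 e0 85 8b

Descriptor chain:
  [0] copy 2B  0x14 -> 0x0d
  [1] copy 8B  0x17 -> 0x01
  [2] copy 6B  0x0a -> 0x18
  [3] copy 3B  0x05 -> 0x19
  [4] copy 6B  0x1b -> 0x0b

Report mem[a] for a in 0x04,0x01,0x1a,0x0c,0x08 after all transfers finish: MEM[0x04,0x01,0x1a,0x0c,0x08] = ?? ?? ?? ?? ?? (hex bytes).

[0] 0x14->0x0d len=2 : 5b c5
[1] 0x17->0x01 len=8 : bc 98 58 ed 5e 13 5a a0
[2] 0x0a->0x18 len=6 : 66 6a 47 5b c5 35
[3] 0x05->0x19 len=3 : 5e 13 5a
[4] 0x1b->0x0b len=6 : 5a c5 35 a0 0d a0
query mem[0x04]=0xed, mem[0x01]=0xbc, mem[0x1a]=0x13, mem[0x0c]=0xc5, mem[0x08]=0xa0

MEM[0x04,0x01,0x1a,0x0c,0x08] = ed bc 13 c5 a0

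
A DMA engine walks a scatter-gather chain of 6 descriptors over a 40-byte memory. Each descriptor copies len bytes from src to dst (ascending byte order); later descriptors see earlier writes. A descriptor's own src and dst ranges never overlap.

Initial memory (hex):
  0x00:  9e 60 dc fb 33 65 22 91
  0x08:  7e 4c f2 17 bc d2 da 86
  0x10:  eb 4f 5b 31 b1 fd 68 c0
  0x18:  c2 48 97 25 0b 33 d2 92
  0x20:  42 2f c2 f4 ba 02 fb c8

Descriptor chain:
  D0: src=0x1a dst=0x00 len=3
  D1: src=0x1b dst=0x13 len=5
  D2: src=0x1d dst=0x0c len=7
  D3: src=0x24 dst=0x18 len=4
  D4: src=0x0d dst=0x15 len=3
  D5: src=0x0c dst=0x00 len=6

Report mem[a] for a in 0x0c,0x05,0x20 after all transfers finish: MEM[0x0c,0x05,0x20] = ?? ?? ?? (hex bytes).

MEM[0x0c,0x05,0x20] = 33 c2 42

  after D0: wrote 3B at 0x00 = 97250b
  after D1: wrote 5B at 0x13 = 250b33d292
  after D2: wrote 7B at 0x0c = 33d292422fc2f4
  after D3: wrote 4B at 0x18 = ba02fbc8
  after D4: wrote 3B at 0x15 = d29242
  after D5: wrote 6B at 0x00 = 33d292422fc2
query mem[0x0c]=0x33, mem[0x05]=0xc2, mem[0x20]=0x42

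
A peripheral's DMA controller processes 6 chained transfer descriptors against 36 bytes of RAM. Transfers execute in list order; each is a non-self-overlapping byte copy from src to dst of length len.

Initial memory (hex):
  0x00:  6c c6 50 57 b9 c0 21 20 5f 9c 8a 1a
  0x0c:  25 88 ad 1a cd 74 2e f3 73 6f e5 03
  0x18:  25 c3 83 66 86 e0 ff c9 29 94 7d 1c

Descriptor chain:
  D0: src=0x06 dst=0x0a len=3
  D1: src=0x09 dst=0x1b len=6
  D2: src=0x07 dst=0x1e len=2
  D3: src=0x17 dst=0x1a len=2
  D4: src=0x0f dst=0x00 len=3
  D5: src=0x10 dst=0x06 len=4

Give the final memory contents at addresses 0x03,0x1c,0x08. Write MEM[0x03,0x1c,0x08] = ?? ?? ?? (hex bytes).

MEM[0x03,0x1c,0x08] = 57 21 2e

  after D0: wrote 3B at 0x0a = 21205f
  after D1: wrote 6B at 0x1b = 9c21205f88ad
  after D2: wrote 2B at 0x1e = 205f
  after D3: wrote 2B at 0x1a = 0325
  after D4: wrote 3B at 0x00 = 1acd74
  after D5: wrote 4B at 0x06 = cd742ef3
query mem[0x03]=0x57, mem[0x1c]=0x21, mem[0x08]=0x2e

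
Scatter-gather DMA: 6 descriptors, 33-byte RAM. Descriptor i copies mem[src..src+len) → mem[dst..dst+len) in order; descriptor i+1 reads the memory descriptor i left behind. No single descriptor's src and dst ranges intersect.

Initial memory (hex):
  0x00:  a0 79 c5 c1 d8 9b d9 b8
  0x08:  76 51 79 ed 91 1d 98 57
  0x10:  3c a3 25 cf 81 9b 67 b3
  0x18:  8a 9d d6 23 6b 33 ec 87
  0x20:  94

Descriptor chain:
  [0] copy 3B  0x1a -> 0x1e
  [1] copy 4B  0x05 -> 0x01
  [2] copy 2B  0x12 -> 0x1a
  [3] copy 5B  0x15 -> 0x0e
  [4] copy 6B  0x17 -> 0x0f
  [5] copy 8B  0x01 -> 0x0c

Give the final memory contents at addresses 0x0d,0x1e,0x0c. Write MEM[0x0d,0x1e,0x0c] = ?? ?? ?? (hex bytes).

  after D0: wrote 3B at 0x1e = d6236b
  after D1: wrote 4B at 0x01 = 9bd9b876
  after D2: wrote 2B at 0x1a = 25cf
  after D3: wrote 5B at 0x0e = 9b67b38a9d
  after D4: wrote 6B at 0x0f = b38a9d25cf6b
  after D5: wrote 8B at 0x0c = 9bd9b8769bd9b876
query mem[0x0d]=0xd9, mem[0x1e]=0xd6, mem[0x0c]=0x9b

MEM[0x0d,0x1e,0x0c] = d9 d6 9b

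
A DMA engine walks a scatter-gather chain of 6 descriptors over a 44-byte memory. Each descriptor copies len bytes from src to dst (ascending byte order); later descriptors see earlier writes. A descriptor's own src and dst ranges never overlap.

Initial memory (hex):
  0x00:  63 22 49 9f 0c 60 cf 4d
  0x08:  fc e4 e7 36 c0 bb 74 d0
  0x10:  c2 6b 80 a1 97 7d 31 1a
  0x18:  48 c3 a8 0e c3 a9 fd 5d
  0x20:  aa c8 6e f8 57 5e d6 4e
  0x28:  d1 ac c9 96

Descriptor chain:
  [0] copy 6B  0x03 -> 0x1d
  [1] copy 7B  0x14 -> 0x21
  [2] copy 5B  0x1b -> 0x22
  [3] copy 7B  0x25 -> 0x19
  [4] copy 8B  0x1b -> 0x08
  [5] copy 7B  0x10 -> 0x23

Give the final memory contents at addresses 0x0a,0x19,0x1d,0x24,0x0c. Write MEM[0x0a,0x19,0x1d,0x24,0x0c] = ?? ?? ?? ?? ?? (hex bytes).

  after D0: wrote 6B at 0x1d = 9f0c60cf4dfc
  after D1: wrote 7B at 0x21 = 977d311a48c3a8
  after D2: wrote 5B at 0x22 = 0ec39f0c60
  after D3: wrote 7B at 0x19 = 0c60a8d1acc996
  after D4: wrote 8B at 0x08 = a8d1acc996cf970e
  after D5: wrote 7B at 0x23 = c26b80a1977d31
query mem[0x0a]=0xac, mem[0x19]=0x0c, mem[0x1d]=0xac, mem[0x24]=0x6b, mem[0x0c]=0x96

MEM[0x0a,0x19,0x1d,0x24,0x0c] = ac 0c ac 6b 96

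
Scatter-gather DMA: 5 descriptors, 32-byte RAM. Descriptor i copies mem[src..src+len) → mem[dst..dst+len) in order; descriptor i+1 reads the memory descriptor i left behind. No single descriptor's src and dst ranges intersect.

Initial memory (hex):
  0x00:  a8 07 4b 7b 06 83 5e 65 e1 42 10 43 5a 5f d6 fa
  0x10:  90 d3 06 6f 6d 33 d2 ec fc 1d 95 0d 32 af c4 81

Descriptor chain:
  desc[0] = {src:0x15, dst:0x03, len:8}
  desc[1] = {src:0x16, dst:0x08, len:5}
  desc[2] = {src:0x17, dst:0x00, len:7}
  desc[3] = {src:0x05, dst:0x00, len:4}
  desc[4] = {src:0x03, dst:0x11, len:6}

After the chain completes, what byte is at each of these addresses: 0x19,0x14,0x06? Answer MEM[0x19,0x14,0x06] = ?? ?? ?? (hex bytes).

#0 dst[0x03+8] := {0x33,0xd2,0xec,0xfc,0x1d,0x95,0x0d,0x32}
#1 dst[0x08+5] := {0xd2,0xec,0xfc,0x1d,0x95}
#2 dst[0x00+7] := {0xec,0xfc,0x1d,0x95,0x0d,0x32,0xaf}
#3 dst[0x00+4] := {0x32,0xaf,0x1d,0xd2}
#4 dst[0x11+6] := {0xd2,0x0d,0x32,0xaf,0x1d,0xd2}
query mem[0x19]=0x1d, mem[0x14]=0xaf, mem[0x06]=0xaf

MEM[0x19,0x14,0x06] = 1d af af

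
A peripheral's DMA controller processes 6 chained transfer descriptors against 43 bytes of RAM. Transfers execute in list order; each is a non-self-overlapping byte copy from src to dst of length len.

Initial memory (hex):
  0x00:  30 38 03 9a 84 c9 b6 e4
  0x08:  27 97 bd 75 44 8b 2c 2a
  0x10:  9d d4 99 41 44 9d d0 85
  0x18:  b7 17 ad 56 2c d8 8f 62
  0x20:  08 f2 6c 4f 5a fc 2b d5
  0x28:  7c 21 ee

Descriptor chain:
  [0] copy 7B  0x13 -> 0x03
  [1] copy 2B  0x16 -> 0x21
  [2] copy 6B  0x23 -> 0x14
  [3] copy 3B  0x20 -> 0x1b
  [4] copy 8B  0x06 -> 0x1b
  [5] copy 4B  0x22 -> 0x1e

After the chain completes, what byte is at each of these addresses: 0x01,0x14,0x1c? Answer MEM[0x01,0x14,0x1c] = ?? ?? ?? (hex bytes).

[0] 0x13->0x03 len=7 : 41 44 9d d0 85 b7 17
[1] 0x16->0x21 len=2 : d0 85
[2] 0x23->0x14 len=6 : 4f 5a fc 2b d5 7c
[3] 0x20->0x1b len=3 : 08 d0 85
[4] 0x06->0x1b len=8 : d0 85 b7 17 bd 75 44 8b
[5] 0x22->0x1e len=4 : 8b 4f 5a fc
query mem[0x01]=0x38, mem[0x14]=0x4f, mem[0x1c]=0x85

MEM[0x01,0x14,0x1c] = 38 4f 85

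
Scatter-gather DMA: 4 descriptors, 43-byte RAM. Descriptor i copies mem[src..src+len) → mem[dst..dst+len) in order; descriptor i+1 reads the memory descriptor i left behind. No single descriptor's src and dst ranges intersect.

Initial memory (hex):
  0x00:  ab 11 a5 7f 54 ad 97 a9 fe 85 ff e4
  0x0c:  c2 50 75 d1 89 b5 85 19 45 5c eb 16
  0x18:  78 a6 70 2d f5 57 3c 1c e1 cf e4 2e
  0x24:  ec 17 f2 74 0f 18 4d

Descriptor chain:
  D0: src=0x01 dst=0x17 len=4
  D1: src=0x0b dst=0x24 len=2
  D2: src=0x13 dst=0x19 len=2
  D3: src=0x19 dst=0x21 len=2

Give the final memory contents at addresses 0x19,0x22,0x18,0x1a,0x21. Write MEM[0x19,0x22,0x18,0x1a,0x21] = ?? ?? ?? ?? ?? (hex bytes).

MEM[0x19,0x22,0x18,0x1a,0x21] = 19 45 a5 45 19

  after D0: wrote 4B at 0x17 = 11a57f54
  after D1: wrote 2B at 0x24 = e4c2
  after D2: wrote 2B at 0x19 = 1945
  after D3: wrote 2B at 0x21 = 1945
query mem[0x19]=0x19, mem[0x22]=0x45, mem[0x18]=0xa5, mem[0x1a]=0x45, mem[0x21]=0x19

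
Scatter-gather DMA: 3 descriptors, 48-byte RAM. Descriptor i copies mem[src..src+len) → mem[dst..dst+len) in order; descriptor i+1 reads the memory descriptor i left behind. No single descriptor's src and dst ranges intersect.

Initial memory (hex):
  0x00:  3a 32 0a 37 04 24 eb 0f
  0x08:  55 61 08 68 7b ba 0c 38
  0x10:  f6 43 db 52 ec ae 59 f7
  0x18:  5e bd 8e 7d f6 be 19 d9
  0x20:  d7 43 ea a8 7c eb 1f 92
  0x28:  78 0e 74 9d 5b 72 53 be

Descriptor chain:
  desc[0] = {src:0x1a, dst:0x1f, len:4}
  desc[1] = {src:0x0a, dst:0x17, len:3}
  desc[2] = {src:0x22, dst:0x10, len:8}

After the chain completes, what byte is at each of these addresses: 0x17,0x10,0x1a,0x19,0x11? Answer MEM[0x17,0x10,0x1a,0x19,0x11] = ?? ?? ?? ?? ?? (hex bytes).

D0: mem[0x1f..0x22] <- [8e 7d f6 be]
D1: mem[0x17..0x19] <- [08 68 7b]
D2: mem[0x10..0x17] <- [be a8 7c eb 1f 92 78 0e]
query mem[0x17]=0x0e, mem[0x10]=0xbe, mem[0x1a]=0x8e, mem[0x19]=0x7b, mem[0x11]=0xa8

MEM[0x17,0x10,0x1a,0x19,0x11] = 0e be 8e 7b a8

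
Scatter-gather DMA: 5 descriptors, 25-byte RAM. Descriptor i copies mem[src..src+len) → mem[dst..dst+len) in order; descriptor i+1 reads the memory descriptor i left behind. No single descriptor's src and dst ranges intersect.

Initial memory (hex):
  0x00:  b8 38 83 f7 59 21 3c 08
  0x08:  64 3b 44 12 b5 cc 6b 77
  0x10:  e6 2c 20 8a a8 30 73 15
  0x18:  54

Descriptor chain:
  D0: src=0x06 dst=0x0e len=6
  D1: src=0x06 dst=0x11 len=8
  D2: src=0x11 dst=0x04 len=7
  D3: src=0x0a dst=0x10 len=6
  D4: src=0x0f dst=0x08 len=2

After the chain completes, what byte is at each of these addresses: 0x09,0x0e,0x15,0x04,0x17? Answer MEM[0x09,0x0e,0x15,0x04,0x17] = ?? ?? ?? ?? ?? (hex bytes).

MEM[0x09,0x0e,0x15,0x04,0x17] = b5 3c 08 3c b5

#0 dst[0x0e+6] := {0x3c,0x08,0x64,0x3b,0x44,0x12}
#1 dst[0x11+8] := {0x3c,0x08,0x64,0x3b,0x44,0x12,0xb5,0xcc}
#2 dst[0x04+7] := {0x3c,0x08,0x64,0x3b,0x44,0x12,0xb5}
#3 dst[0x10+6] := {0xb5,0x12,0xb5,0xcc,0x3c,0x08}
#4 dst[0x08+2] := {0x08,0xb5}
query mem[0x09]=0xb5, mem[0x0e]=0x3c, mem[0x15]=0x08, mem[0x04]=0x3c, mem[0x17]=0xb5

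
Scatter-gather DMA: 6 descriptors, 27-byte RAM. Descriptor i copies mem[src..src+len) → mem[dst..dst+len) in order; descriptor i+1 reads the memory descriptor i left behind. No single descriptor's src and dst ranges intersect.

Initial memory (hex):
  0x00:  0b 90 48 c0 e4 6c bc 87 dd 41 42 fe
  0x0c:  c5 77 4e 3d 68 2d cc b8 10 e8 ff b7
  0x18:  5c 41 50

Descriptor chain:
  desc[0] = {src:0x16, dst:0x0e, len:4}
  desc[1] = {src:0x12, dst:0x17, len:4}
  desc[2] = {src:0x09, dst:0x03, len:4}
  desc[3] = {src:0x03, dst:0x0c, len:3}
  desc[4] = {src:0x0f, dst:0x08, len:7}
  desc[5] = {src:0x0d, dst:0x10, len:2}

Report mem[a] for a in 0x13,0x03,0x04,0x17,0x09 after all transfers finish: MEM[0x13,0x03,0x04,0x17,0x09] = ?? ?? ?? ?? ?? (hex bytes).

[0] 0x16->0x0e len=4 : ff b7 5c 41
[1] 0x12->0x17 len=4 : cc b8 10 e8
[2] 0x09->0x03 len=4 : 41 42 fe c5
[3] 0x03->0x0c len=3 : 41 42 fe
[4] 0x0f->0x08 len=7 : b7 5c 41 cc b8 10 e8
[5] 0x0d->0x10 len=2 : 10 e8
query mem[0x13]=0xb8, mem[0x03]=0x41, mem[0x04]=0x42, mem[0x17]=0xcc, mem[0x09]=0x5c

MEM[0x13,0x03,0x04,0x17,0x09] = b8 41 42 cc 5c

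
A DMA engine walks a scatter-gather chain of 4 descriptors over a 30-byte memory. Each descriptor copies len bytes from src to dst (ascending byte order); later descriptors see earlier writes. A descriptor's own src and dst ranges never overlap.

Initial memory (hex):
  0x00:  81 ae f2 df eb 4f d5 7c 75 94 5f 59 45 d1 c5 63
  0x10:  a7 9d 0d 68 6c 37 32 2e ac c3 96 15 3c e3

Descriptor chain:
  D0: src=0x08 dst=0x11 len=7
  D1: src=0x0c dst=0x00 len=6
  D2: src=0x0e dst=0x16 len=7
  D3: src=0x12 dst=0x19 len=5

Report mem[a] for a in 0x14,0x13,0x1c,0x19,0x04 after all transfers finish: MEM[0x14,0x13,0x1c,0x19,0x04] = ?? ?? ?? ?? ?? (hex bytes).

D0: mem[0x11..0x17] <- [75 94 5f 59 45 d1 c5]
D1: mem[0x00..0x05] <- [45 d1 c5 63 a7 75]
D2: mem[0x16..0x1c] <- [c5 63 a7 75 94 5f 59]
D3: mem[0x19..0x1d] <- [94 5f 59 45 c5]
query mem[0x14]=0x59, mem[0x13]=0x5f, mem[0x1c]=0x45, mem[0x19]=0x94, mem[0x04]=0xa7

MEM[0x14,0x13,0x1c,0x19,0x04] = 59 5f 45 94 a7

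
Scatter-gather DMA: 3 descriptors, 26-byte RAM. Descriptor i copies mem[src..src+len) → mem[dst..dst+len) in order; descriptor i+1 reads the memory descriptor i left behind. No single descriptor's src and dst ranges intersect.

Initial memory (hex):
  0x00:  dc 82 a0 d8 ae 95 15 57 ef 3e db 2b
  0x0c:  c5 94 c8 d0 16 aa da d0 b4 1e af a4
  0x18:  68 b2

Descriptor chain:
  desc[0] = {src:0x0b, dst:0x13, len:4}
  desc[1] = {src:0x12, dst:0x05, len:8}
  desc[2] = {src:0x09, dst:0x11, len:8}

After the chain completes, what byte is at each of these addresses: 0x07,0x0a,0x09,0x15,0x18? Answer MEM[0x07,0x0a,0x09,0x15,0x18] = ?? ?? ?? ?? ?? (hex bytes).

MEM[0x07,0x0a,0x09,0x15,0x18] = c5 a4 c8 94 16

#0 dst[0x13+4] := {0x2b,0xc5,0x94,0xc8}
#1 dst[0x05+8] := {0xda,0x2b,0xc5,0x94,0xc8,0xa4,0x68,0xb2}
#2 dst[0x11+8] := {0xc8,0xa4,0x68,0xb2,0x94,0xc8,0xd0,0x16}
query mem[0x07]=0xc5, mem[0x0a]=0xa4, mem[0x09]=0xc8, mem[0x15]=0x94, mem[0x18]=0x16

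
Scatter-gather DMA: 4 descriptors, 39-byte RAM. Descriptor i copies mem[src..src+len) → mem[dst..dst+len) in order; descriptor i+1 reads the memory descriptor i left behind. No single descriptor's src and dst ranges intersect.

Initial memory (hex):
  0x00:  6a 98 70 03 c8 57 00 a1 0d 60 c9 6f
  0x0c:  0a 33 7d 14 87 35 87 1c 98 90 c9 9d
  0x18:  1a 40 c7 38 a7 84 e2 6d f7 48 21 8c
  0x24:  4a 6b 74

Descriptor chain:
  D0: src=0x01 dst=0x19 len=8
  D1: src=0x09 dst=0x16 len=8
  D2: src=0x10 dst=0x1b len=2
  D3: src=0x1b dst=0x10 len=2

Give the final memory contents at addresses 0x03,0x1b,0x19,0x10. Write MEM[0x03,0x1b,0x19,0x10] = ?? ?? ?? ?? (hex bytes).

[0] 0x01->0x19 len=8 : 98 70 03 c8 57 00 a1 0d
[1] 0x09->0x16 len=8 : 60 c9 6f 0a 33 7d 14 87
[2] 0x10->0x1b len=2 : 87 35
[3] 0x1b->0x10 len=2 : 87 35
query mem[0x03]=0x03, mem[0x1b]=0x87, mem[0x19]=0x0a, mem[0x10]=0x87

MEM[0x03,0x1b,0x19,0x10] = 03 87 0a 87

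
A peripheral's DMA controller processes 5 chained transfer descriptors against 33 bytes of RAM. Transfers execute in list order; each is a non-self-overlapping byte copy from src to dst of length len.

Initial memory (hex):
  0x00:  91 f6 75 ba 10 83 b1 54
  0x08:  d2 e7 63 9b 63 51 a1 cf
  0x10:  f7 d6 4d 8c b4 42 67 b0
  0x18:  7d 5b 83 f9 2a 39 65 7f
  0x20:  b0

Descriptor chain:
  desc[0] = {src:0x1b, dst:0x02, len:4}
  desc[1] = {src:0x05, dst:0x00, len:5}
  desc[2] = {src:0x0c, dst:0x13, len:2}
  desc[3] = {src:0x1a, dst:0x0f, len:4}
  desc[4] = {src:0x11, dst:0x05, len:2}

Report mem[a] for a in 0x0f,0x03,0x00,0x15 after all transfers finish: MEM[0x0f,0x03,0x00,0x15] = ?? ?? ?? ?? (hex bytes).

MEM[0x0f,0x03,0x00,0x15] = 83 d2 65 42

  after D0: wrote 4B at 0x02 = f92a3965
  after D1: wrote 5B at 0x00 = 65b154d2e7
  after D2: wrote 2B at 0x13 = 6351
  after D3: wrote 4B at 0x0f = 83f92a39
  after D4: wrote 2B at 0x05 = 2a39
query mem[0x0f]=0x83, mem[0x03]=0xd2, mem[0x00]=0x65, mem[0x15]=0x42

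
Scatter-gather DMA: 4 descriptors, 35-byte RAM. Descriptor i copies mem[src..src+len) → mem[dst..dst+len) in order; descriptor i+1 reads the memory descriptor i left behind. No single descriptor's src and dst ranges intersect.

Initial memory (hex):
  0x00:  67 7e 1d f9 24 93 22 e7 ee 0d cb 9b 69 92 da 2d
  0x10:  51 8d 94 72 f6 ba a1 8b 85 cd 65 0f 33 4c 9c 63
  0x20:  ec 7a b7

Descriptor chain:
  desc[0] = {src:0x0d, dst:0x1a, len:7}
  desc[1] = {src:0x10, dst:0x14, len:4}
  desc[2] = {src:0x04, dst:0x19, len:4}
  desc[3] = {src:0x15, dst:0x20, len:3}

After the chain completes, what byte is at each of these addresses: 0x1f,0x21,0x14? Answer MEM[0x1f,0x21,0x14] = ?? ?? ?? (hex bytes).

MEM[0x1f,0x21,0x14] = 94 94 51

  after D0: wrote 7B at 0x1a = 92da2d518d9472
  after D1: wrote 4B at 0x14 = 518d9472
  after D2: wrote 4B at 0x19 = 249322e7
  after D3: wrote 3B at 0x20 = 8d9472
query mem[0x1f]=0x94, mem[0x21]=0x94, mem[0x14]=0x51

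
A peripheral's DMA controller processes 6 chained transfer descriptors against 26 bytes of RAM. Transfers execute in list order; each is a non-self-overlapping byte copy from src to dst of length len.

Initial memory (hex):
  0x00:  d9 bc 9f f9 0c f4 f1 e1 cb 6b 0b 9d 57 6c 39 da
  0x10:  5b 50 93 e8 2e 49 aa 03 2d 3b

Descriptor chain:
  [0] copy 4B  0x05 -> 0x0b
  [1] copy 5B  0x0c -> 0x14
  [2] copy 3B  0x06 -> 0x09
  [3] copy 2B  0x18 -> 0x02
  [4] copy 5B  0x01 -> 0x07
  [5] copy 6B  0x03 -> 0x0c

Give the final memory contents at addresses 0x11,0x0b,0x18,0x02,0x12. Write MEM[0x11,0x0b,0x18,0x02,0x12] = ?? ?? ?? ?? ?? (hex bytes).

MEM[0x11,0x0b,0x18,0x02,0x12] = 5b f4 5b 5b 93

  after D0: wrote 4B at 0x0b = f4f1e1cb
  after D1: wrote 5B at 0x14 = f1e1cbda5b
  after D2: wrote 3B at 0x09 = f1e1cb
  after D3: wrote 2B at 0x02 = 5b3b
  after D4: wrote 5B at 0x07 = bc5b3b0cf4
  after D5: wrote 6B at 0x0c = 3b0cf4f1bc5b
query mem[0x11]=0x5b, mem[0x0b]=0xf4, mem[0x18]=0x5b, mem[0x02]=0x5b, mem[0x12]=0x93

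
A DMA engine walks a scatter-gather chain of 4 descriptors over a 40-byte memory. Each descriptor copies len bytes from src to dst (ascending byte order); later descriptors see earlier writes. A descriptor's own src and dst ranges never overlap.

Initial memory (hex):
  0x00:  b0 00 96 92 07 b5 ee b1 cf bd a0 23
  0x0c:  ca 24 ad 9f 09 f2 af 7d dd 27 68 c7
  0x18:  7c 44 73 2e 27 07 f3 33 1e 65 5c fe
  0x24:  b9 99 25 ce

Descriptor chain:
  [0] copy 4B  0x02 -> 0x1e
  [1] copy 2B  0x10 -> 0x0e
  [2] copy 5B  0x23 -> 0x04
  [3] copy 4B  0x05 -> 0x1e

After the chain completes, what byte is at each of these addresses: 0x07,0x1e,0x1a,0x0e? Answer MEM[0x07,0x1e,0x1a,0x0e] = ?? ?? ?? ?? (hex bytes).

D0: mem[0x1e..0x21] <- [96 92 07 b5]
D1: mem[0x0e..0x0f] <- [09 f2]
D2: mem[0x04..0x08] <- [fe b9 99 25 ce]
D3: mem[0x1e..0x21] <- [b9 99 25 ce]
query mem[0x07]=0x25, mem[0x1e]=0xb9, mem[0x1a]=0x73, mem[0x0e]=0x09

MEM[0x07,0x1e,0x1a,0x0e] = 25 b9 73 09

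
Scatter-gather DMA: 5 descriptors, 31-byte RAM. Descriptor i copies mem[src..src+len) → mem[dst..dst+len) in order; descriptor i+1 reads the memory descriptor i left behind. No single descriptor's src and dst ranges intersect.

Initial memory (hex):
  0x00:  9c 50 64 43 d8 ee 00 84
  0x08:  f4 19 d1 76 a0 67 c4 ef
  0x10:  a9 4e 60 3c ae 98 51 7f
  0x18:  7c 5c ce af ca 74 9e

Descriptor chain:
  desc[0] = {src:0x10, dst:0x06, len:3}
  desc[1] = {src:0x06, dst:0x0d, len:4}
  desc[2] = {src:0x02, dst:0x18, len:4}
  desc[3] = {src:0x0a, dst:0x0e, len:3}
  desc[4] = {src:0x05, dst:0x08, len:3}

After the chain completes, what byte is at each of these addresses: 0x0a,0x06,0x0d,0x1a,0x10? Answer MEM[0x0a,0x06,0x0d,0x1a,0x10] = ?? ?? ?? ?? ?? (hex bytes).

#0 dst[0x06+3] := {0xa9,0x4e,0x60}
#1 dst[0x0d+4] := {0xa9,0x4e,0x60,0x19}
#2 dst[0x18+4] := {0x64,0x43,0xd8,0xee}
#3 dst[0x0e+3] := {0xd1,0x76,0xa0}
#4 dst[0x08+3] := {0xee,0xa9,0x4e}
query mem[0x0a]=0x4e, mem[0x06]=0xa9, mem[0x0d]=0xa9, mem[0x1a]=0xd8, mem[0x10]=0xa0

MEM[0x0a,0x06,0x0d,0x1a,0x10] = 4e a9 a9 d8 a0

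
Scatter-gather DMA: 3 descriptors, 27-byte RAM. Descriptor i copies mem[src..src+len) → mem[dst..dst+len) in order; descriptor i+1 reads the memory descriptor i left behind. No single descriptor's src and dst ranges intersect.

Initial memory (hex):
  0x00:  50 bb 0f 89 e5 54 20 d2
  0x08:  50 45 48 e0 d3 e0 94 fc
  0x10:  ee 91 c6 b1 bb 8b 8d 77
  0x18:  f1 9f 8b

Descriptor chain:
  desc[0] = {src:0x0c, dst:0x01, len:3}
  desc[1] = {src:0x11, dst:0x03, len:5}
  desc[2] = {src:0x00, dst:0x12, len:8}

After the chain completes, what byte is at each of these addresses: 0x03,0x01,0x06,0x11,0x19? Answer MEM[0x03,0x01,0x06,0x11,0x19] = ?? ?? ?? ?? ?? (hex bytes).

D0: mem[0x01..0x03] <- [d3 e0 94]
D1: mem[0x03..0x07] <- [91 c6 b1 bb 8b]
D2: mem[0x12..0x19] <- [50 d3 e0 91 c6 b1 bb 8b]
query mem[0x03]=0x91, mem[0x01]=0xd3, mem[0x06]=0xbb, mem[0x11]=0x91, mem[0x19]=0x8b

MEM[0x03,0x01,0x06,0x11,0x19] = 91 d3 bb 91 8b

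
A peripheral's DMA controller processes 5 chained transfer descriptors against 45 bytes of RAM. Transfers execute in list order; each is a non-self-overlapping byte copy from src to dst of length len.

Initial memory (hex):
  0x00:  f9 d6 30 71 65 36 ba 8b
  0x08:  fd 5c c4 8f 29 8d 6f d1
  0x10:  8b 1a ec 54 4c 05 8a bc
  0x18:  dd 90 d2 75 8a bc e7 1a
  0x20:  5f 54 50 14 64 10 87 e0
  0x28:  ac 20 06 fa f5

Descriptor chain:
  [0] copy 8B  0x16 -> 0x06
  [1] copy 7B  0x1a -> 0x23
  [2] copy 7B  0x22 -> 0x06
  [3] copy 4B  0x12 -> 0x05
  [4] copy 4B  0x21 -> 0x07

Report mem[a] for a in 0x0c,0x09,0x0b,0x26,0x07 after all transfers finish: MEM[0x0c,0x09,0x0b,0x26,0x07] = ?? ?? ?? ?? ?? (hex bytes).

#0 dst[0x06+8] := {0x8a,0xbc,0xdd,0x90,0xd2,0x75,0x8a,0xbc}
#1 dst[0x23+7] := {0xd2,0x75,0x8a,0xbc,0xe7,0x1a,0x5f}
#2 dst[0x06+7] := {0x50,0xd2,0x75,0x8a,0xbc,0xe7,0x1a}
#3 dst[0x05+4] := {0xec,0x54,0x4c,0x05}
#4 dst[0x07+4] := {0x54,0x50,0xd2,0x75}
query mem[0x0c]=0x1a, mem[0x09]=0xd2, mem[0x0b]=0xe7, mem[0x26]=0xbc, mem[0x07]=0x54

MEM[0x0c,0x09,0x0b,0x26,0x07] = 1a d2 e7 bc 54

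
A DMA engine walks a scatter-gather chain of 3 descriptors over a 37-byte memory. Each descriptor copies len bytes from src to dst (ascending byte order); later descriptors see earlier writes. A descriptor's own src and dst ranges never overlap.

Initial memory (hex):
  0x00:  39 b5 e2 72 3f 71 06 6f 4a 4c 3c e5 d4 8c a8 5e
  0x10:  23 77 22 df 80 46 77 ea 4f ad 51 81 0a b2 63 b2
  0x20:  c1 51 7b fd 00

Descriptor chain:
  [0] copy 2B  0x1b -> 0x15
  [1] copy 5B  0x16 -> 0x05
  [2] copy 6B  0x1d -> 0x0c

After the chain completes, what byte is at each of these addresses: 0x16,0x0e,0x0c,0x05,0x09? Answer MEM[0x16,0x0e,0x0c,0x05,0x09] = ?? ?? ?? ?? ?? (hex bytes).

[0] 0x1b->0x15 len=2 : 81 0a
[1] 0x16->0x05 len=5 : 0a ea 4f ad 51
[2] 0x1d->0x0c len=6 : b2 63 b2 c1 51 7b
query mem[0x16]=0x0a, mem[0x0e]=0xb2, mem[0x0c]=0xb2, mem[0x05]=0x0a, mem[0x09]=0x51

MEM[0x16,0x0e,0x0c,0x05,0x09] = 0a b2 b2 0a 51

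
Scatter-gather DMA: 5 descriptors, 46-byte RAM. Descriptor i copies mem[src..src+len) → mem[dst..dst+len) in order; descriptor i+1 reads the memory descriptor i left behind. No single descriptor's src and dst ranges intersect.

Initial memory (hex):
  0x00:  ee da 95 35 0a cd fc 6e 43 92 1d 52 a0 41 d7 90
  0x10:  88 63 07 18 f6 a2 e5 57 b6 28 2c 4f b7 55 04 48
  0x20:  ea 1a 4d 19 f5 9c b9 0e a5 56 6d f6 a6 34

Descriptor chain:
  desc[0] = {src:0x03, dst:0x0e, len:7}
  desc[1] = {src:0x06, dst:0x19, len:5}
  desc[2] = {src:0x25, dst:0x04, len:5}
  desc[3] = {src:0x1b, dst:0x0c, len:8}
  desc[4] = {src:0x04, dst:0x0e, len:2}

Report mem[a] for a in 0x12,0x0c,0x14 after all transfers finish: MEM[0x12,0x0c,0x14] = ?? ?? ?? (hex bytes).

  after D0: wrote 7B at 0x0e = 350acdfc6e4392
  after D1: wrote 5B at 0x19 = fc6e43921d
  after D2: wrote 5B at 0x04 = 9cb90ea556
  after D3: wrote 8B at 0x0c = 43921d0448ea1a4d
  after D4: wrote 2B at 0x0e = 9cb9
query mem[0x12]=0x1a, mem[0x0c]=0x43, mem[0x14]=0x92

MEM[0x12,0x0c,0x14] = 1a 43 92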